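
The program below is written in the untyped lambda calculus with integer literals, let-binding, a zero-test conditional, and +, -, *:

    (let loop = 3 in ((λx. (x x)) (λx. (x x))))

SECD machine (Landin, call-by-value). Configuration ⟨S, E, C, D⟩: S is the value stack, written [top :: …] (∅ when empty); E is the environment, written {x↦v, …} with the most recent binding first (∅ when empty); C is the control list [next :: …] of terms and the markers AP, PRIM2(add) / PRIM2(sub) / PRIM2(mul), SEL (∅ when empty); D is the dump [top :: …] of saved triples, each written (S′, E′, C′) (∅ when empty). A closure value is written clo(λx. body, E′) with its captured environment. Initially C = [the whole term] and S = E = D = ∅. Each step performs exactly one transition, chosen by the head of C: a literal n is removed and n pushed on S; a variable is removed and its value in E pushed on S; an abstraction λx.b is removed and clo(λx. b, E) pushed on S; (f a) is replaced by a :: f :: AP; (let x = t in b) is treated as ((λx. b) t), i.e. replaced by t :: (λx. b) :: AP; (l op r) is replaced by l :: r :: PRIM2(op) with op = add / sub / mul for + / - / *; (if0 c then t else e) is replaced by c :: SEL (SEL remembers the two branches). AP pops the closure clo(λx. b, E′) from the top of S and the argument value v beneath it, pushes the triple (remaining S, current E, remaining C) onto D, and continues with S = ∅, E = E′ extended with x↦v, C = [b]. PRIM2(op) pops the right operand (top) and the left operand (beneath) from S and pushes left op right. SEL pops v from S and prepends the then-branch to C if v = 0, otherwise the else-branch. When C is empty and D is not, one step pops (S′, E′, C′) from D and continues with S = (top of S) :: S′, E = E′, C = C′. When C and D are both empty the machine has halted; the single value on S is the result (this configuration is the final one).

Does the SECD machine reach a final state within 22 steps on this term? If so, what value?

Answer: DIVERGES (no final state within 22 steps)

Machine steps:
t=0: [S=∅ | E=∅ | C=[(let loop = 3 in ((λx. (x x)) (λx. (x x))))] | D=∅]
t=1: [S=∅ | E=∅ | C=[3 :: (λloop. ((λx. (x x)) (λx. (x x)))) :: AP] | D=∅]
t=2: [S=[3] | E=∅ | C=[(λloop. ((λx. (x x)) (λx. (x x)))) :: AP] | D=∅]
t=3: [S=[clo(λloop. ((λx. (x x)) (λx. (x x))), ∅) :: 3] | E=∅ | C=[AP] | D=∅]
t=4: [S=∅ | E={loop↦3} | C=[((λx. (x x)) (λx. (x x)))] | D=[(∅, ∅, ∅)]]
t=5: [S=∅ | E={loop↦3} | C=[(λx. (x x)) :: (λx. (x x)) :: AP] | D=[(∅, ∅, ∅)]]
t=6: [S=[clo(λx. (x x), {loop↦3})] | E={loop↦3} | C=[(λx. (x x)) :: AP] | D=[(∅, ∅, ∅)]]
t=7: [S=[clo(λx. (x x), {loop↦3}) :: clo(λx. (x x), {loop↦3})] | E={loop↦3} | C=[AP] | D=[(∅, ∅, ∅)]]
t=8: [S=∅ | E={x↦clo(λx. (x x), {loop↦3}), loop↦3} | C=[(x x)] | D=[(∅, {loop↦3}, ∅) :: (∅, ∅, ∅)]]
t=9: [S=∅ | E={x↦clo(λx. (x x), {loop↦3}), loop↦3} | C=[x :: x :: AP] | D=[(∅, {loop↦3}, ∅) :: (∅, ∅, ∅)]]
t=10: [S=[clo(λx. (x x), {loop↦3})] | E={x↦clo(λx. (x x), {loop↦3}), loop↦3} | C=[x :: AP] | D=[(∅, {loop↦3}, ∅) :: (∅, ∅, ∅)]]
t=11: [S=[clo(λx. (x x), {loop↦3}) :: clo(λx. (x x), {loop↦3})] | E={x↦clo(λx. (x x), {loop↦3}), loop↦3} | C=[AP] | D=[(∅, {loop↦3}, ∅) :: (∅, ∅, ∅)]]
t=12: [S=∅ | E={x↦clo(λx. (x x), {loop↦3}), loop↦3} | C=[(x x)] | D=[(∅, {x↦clo(λx. (x x), {loop↦3}), loop↦3}, ∅) :: (∅, {loop↦3}, ∅) :: (∅, ∅, ∅)]]
t=13: [S=∅ | E={x↦clo(λx. (x x), {loop↦3}), loop↦3} | C=[x :: x :: AP] | D=[(∅, {x↦clo(λx. (x x), {loop↦3}), loop↦3}, ∅) :: (∅, {loop↦3}, ∅) :: (∅, ∅, ∅)]]
t=14: [S=[clo(λx. (x x), {loop↦3})] | E={x↦clo(λx. (x x), {loop↦3}), loop↦3} | C=[x :: AP] | D=[(∅, {x↦clo(λx. (x x), {loop↦3}), loop↦3}, ∅) :: (∅, {loop↦3}, ∅) :: (∅, ∅, ∅)]]
t=15: [S=[clo(λx. (x x), {loop↦3}) :: clo(λx. (x x), {loop↦3})] | E={x↦clo(λx. (x x), {loop↦3}), loop↦3} | C=[AP] | D=[(∅, {x↦clo(λx. (x x), {loop↦3}), loop↦3}, ∅) :: (∅, {loop↦3}, ∅) :: (∅, ∅, ∅)]]
t=16: [S=∅ | E={x↦clo(λx. (x x), {loop↦3}), loop↦3} | C=[(x x)] | D=[(∅, {x↦clo(λx. (x x), {loop↦3}), loop↦3}, ∅) :: (∅, {x↦clo(λx. (x x), {loop↦3}), loop↦3}, ∅) :: (∅, {loop↦3}, ∅) :: (∅, ∅, ∅)]]
t=17: [S=∅ | E={x↦clo(λx. (x x), {loop↦3}), loop↦3} | C=[x :: x :: AP] | D=[(∅, {x↦clo(λx. (x x), {loop↦3}), loop↦3}, ∅) :: (∅, {x↦clo(λx. (x x), {loop↦3}), loop↦3}, ∅) :: (∅, {loop↦3}, ∅) :: (∅, ∅, ∅)]]
t=18: [S=[clo(λx. (x x), {loop↦3})] | E={x↦clo(λx. (x x), {loop↦3}), loop↦3} | C=[x :: AP] | D=[(∅, {x↦clo(λx. (x x), {loop↦3}), loop↦3}, ∅) :: (∅, {x↦clo(λx. (x x), {loop↦3}), loop↦3}, ∅) :: (∅, {loop↦3}, ∅) :: (∅, ∅, ∅)]]
t=19: [S=[clo(λx. (x x), {loop↦3}) :: clo(λx. (x x), {loop↦3})] | E={x↦clo(λx. (x x), {loop↦3}), loop↦3} | C=[AP] | D=[(∅, {x↦clo(λx. (x x), {loop↦3}), loop↦3}, ∅) :: (∅, {x↦clo(λx. (x x), {loop↦3}), loop↦3}, ∅) :: (∅, {loop↦3}, ∅) :: (∅, ∅, ∅)]]
t=20: [S=∅ | E={x↦clo(λx. (x x), {loop↦3}), loop↦3} | C=[(x x)] | D=[(∅, {x↦clo(λx. (x x), {loop↦3}), loop↦3}, ∅) :: (∅, {x↦clo(λx. (x x), {loop↦3}), loop↦3}, ∅) :: (∅, {x↦clo(λx. (x x), {loop↦3}), loop↦3}, ∅) :: (∅, {loop↦3}, ∅) :: (∅, ∅, ∅)]]
t=21: [S=∅ | E={x↦clo(λx. (x x), {loop↦3}), loop↦3} | C=[x :: x :: AP] | D=[(∅, {x↦clo(λx. (x x), {loop↦3}), loop↦3}, ∅) :: (∅, {x↦clo(λx. (x x), {loop↦3}), loop↦3}, ∅) :: (∅, {x↦clo(λx. (x x), {loop↦3}), loop↦3}, ∅) :: (∅, {loop↦3}, ∅) :: (∅, ∅, ∅)]]
t=22: [S=[clo(λx. (x x), {loop↦3})] | E={x↦clo(λx. (x x), {loop↦3}), loop↦3} | C=[x :: AP] | D=[(∅, {x↦clo(λx. (x x), {loop↦3}), loop↦3}, ∅) :: (∅, {x↦clo(λx. (x x), {loop↦3}), loop↦3}, ∅) :: (∅, {x↦clo(λx. (x x), {loop↦3}), loop↦3}, ∅) :: (∅, {loop↦3}, ∅) :: (∅, ∅, ∅)]]
→ 22 transitions taken and the configuration is still not final: no result within 22 steps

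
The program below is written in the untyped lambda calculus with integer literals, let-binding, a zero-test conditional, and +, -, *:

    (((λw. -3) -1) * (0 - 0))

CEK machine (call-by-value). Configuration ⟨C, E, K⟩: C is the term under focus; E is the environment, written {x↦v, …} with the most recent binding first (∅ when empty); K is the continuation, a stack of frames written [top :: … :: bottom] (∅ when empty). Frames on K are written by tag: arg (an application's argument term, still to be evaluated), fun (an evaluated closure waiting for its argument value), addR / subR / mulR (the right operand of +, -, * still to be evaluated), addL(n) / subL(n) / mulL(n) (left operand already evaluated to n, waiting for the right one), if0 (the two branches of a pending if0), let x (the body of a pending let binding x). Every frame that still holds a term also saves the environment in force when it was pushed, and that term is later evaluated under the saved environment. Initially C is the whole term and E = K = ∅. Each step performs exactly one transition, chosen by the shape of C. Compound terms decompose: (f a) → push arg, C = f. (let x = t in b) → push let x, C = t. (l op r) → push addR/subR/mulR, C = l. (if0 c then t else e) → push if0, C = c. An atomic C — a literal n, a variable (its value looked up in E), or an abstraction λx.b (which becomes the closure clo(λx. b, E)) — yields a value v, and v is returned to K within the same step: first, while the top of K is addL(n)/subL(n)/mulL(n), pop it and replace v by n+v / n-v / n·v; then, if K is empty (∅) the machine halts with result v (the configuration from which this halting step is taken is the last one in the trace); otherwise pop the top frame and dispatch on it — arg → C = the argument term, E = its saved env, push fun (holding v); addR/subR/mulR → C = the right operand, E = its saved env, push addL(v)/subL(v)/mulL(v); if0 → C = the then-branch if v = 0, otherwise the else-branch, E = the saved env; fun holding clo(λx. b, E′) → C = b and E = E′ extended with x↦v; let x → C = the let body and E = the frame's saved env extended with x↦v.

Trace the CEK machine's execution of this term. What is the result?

Answer: 0

Derivation:
step 0: <C=(((λw. -3) -1) * (0 - 0)), E=∅, K=∅>
step 1: <C=((λw. -3) -1), E=∅, K=[mulR]>
step 2: <C=(λw. -3), E=∅, K=[arg :: mulR]>
step 3: <C=-1, E=∅, K=[fun :: mulR]>
step 4: <C=-3, E={w↦-1}, K=[mulR]>
step 5: <C=(0 - 0), E=∅, K=[mulL(-3)]>
step 6: <C=0, E=∅, K=[subR :: mulL(-3)]>
step 7: <C=0, E=∅, K=[subL(0) :: mulL(-3)]>
→ final value 0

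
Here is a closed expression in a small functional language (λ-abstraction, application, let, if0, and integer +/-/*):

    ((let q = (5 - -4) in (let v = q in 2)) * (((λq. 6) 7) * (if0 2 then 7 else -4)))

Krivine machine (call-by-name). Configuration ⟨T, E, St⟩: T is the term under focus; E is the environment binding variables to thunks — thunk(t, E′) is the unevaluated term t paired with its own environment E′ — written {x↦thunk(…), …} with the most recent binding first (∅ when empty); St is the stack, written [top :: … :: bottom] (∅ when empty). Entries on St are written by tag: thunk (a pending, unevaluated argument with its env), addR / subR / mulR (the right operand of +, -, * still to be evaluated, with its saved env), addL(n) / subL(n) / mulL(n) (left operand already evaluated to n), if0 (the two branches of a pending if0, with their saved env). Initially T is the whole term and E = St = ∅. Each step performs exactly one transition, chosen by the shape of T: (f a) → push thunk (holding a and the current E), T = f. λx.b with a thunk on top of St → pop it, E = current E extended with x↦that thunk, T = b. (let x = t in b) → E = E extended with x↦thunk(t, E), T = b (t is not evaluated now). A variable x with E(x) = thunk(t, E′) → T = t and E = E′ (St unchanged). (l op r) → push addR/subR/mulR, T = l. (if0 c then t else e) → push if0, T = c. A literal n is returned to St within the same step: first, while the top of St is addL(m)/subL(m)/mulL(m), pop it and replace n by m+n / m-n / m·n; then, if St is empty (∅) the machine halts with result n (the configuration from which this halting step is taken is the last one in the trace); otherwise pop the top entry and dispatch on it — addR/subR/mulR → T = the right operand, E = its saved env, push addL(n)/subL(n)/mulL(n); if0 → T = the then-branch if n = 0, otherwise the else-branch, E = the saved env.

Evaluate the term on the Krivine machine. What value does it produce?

Answer: -48

Derivation:
step 0: ⟨T=((let q = (5 - -4) in (let v = q in 2)) * (((λq. 6) 7) * (if0 2 then 7 else -4))); E=∅; St=∅⟩
step 1: ⟨T=(let q = (5 - -4) in (let v = q in 2)); E=∅; St=[mulR]⟩
step 2: ⟨T=(let v = q in 2); E={q↦thunk((5 - -4), ∅)}; St=[mulR]⟩
step 3: ⟨T=2; E={v↦thunk(q, {q↦thunk((5 - -4), ∅)}), q↦thunk((5 - -4), ∅)}; St=[mulR]⟩
step 4: ⟨T=(((λq. 6) 7) * (if0 2 then 7 else -4)); E=∅; St=[mulL(2)]⟩
step 5: ⟨T=((λq. 6) 7); E=∅; St=[mulR :: mulL(2)]⟩
step 6: ⟨T=(λq. 6); E=∅; St=[thunk :: mulR :: mulL(2)]⟩
step 7: ⟨T=6; E={q↦thunk(7, ∅)}; St=[mulR :: mulL(2)]⟩
step 8: ⟨T=(if0 2 then 7 else -4); E=∅; St=[mulL(6) :: mulL(2)]⟩
step 9: ⟨T=2; E=∅; St=[if0 :: mulL(6) :: mulL(2)]⟩
step 10: ⟨T=-4; E=∅; St=[mulL(6) :: mulL(2)]⟩
→ final value -48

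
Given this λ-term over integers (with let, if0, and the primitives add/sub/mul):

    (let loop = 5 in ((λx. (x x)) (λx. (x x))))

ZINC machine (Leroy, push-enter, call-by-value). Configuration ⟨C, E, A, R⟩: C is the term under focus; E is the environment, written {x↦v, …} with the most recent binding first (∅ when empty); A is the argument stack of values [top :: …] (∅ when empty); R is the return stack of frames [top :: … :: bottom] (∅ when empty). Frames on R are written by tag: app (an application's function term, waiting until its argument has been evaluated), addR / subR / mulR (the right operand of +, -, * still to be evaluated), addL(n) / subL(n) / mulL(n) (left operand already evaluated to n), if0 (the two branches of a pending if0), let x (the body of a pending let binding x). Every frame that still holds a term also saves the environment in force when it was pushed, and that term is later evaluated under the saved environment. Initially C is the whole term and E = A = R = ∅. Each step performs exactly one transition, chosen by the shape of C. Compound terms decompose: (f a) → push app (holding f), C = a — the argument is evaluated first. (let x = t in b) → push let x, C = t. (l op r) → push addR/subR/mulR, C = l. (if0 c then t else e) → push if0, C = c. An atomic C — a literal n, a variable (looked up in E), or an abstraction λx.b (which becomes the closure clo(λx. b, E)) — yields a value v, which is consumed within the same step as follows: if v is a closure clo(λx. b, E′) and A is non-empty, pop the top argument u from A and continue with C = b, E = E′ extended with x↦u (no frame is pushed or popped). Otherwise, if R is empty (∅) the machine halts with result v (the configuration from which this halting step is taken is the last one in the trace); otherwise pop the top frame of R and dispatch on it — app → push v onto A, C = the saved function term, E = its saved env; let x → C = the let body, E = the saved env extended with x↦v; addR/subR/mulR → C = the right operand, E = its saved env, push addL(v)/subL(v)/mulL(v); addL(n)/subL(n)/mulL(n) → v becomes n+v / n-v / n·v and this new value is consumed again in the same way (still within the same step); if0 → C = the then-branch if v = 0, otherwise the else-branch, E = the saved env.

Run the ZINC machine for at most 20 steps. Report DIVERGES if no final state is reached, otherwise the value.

Answer: DIVERGES (no final state within 20 steps)

Execution trace:
[0] <C=(let loop = 5 in ((λx. (x x)) (λx. (x x)))), E=∅, A=∅, R=∅>
[1] <C=5, E=∅, A=∅, R=[let loop]>
[2] <C=((λx. (x x)) (λx. (x x))), E={loop↦5}, A=∅, R=∅>
[3] <C=(λx. (x x)), E={loop↦5}, A=∅, R=[app]>
[4] <C=(λx. (x x)), E={loop↦5}, A=[clo(λx. (x x), {loop↦5})], R=∅>
[5] <C=(x x), E={x↦clo(λx. (x x), {loop↦5}), loop↦5}, A=∅, R=∅>
[6] <C=x, E={x↦clo(λx. (x x), {loop↦5}), loop↦5}, A=∅, R=[app]>
[7] <C=x, E={x↦clo(λx. (x x), {loop↦5}), loop↦5}, A=[clo(λx. (x x), {loop↦5})], R=∅>
… configuration repeats with period 3 (steps 5–7 recur indefinitely) …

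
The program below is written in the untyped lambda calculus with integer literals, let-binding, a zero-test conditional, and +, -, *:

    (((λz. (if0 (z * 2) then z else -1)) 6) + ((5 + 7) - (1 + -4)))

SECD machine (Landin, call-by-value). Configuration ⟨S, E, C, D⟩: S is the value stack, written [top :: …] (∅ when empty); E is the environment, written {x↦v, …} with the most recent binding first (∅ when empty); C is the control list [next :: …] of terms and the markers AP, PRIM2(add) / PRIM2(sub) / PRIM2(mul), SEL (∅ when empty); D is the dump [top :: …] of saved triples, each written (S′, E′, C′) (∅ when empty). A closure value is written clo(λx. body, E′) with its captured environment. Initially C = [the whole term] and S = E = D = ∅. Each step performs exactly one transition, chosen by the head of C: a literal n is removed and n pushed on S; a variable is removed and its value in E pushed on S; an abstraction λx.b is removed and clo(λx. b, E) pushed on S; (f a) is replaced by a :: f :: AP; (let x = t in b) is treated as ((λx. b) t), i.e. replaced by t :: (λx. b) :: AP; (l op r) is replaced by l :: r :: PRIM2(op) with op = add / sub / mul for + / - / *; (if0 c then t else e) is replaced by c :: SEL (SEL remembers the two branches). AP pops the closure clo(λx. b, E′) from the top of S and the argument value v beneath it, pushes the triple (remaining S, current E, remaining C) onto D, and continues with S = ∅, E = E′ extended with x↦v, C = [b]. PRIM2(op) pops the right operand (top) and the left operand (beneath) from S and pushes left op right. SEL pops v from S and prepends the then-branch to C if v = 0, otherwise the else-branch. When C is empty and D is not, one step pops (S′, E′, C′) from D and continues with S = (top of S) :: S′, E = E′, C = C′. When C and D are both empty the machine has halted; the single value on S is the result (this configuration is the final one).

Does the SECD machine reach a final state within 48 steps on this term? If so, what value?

step 0: <S=∅, E=∅, C=[(((λz. (if0 (z * 2) then z else -1)) 6) + ((5 + 7) - (1 + -4)))], D=∅>
step 1: <S=∅, E=∅, C=[((λz. (if0 (z * 2) then z else -1)) 6) :: ((5 + 7) - (1 + -4)) :: PRIM2(add)], D=∅>
step 2: <S=∅, E=∅, C=[6 :: (λz. (if0 (z * 2) then z else -1)) :: AP :: ((5 + 7) - (1 + -4)) :: PRIM2(add)], D=∅>
step 3: <S=[6], E=∅, C=[(λz. (if0 (z * 2) then z else -1)) :: AP :: ((5 + 7) - (1 + -4)) :: PRIM2(add)], D=∅>
step 4: <S=[clo(λz. (if0 (z * 2) then z else -1), ∅) :: 6], E=∅, C=[AP :: ((5 + 7) - (1 + -4)) :: PRIM2(add)], D=∅>
step 5: <S=∅, E={z↦6}, C=[(if0 (z * 2) then z else -1)], D=[(∅, ∅, [((5 + 7) - (1 + -4)) :: PRIM2(add)])]>
step 6: <S=∅, E={z↦6}, C=[(z * 2) :: SEL], D=[(∅, ∅, [((5 + 7) - (1 + -4)) :: PRIM2(add)])]>
step 7: <S=∅, E={z↦6}, C=[z :: 2 :: PRIM2(mul) :: SEL], D=[(∅, ∅, [((5 + 7) - (1 + -4)) :: PRIM2(add)])]>
step 8: <S=[6], E={z↦6}, C=[2 :: PRIM2(mul) :: SEL], D=[(∅, ∅, [((5 + 7) - (1 + -4)) :: PRIM2(add)])]>
step 9: <S=[2 :: 6], E={z↦6}, C=[PRIM2(mul) :: SEL], D=[(∅, ∅, [((5 + 7) - (1 + -4)) :: PRIM2(add)])]>
step 10: <S=[12], E={z↦6}, C=[SEL], D=[(∅, ∅, [((5 + 7) - (1 + -4)) :: PRIM2(add)])]>
step 11: <S=∅, E={z↦6}, C=[-1], D=[(∅, ∅, [((5 + 7) - (1 + -4)) :: PRIM2(add)])]>
step 12: <S=[-1], E={z↦6}, C=∅, D=[(∅, ∅, [((5 + 7) - (1 + -4)) :: PRIM2(add)])]>
step 13: <S=[-1], E=∅, C=[((5 + 7) - (1 + -4)) :: PRIM2(add)], D=∅>
step 14: <S=[-1], E=∅, C=[(5 + 7) :: (1 + -4) :: PRIM2(sub) :: PRIM2(add)], D=∅>
step 15: <S=[-1], E=∅, C=[5 :: 7 :: PRIM2(add) :: (1 + -4) :: PRIM2(sub) :: PRIM2(add)], D=∅>
step 16: <S=[5 :: -1], E=∅, C=[7 :: PRIM2(add) :: (1 + -4) :: PRIM2(sub) :: PRIM2(add)], D=∅>
step 17: <S=[7 :: 5 :: -1], E=∅, C=[PRIM2(add) :: (1 + -4) :: PRIM2(sub) :: PRIM2(add)], D=∅>
step 18: <S=[12 :: -1], E=∅, C=[(1 + -4) :: PRIM2(sub) :: PRIM2(add)], D=∅>
step 19: <S=[12 :: -1], E=∅, C=[1 :: -4 :: PRIM2(add) :: PRIM2(sub) :: PRIM2(add)], D=∅>
step 20: <S=[1 :: 12 :: -1], E=∅, C=[-4 :: PRIM2(add) :: PRIM2(sub) :: PRIM2(add)], D=∅>
step 21: <S=[-4 :: 1 :: 12 :: -1], E=∅, C=[PRIM2(add) :: PRIM2(sub) :: PRIM2(add)], D=∅>
step 22: <S=[-3 :: 12 :: -1], E=∅, C=[PRIM2(sub) :: PRIM2(add)], D=∅>
step 23: <S=[15 :: -1], E=∅, C=[PRIM2(add)], D=∅>
step 24: <S=[14], E=∅, C=∅, D=∅>
→ final value 14

Answer: 14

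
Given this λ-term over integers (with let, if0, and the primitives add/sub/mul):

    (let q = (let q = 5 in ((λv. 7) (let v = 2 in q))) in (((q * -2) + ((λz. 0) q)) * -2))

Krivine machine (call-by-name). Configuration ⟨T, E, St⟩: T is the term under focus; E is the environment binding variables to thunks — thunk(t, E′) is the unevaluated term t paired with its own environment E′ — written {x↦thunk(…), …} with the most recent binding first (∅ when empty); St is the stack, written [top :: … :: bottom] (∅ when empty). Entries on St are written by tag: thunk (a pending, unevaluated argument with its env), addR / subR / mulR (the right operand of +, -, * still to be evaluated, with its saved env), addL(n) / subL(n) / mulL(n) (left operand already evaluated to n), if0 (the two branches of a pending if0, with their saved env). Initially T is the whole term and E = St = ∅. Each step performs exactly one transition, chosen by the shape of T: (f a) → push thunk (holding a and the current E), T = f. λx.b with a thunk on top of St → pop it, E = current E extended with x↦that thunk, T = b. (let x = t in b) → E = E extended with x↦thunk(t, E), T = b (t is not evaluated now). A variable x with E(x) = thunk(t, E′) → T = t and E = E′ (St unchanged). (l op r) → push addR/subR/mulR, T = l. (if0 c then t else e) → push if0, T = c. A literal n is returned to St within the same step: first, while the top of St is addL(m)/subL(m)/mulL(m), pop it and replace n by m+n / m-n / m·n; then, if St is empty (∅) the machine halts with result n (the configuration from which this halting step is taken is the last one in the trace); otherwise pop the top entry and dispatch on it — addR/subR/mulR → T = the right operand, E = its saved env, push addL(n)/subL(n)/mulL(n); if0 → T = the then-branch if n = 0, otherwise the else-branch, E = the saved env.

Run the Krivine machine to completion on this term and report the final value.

0. ⟨T=(let q = (let q = 5 in ((λv. 7) (let v = 2 in q))) in (((q * -2) + ((λz. 0) q)) * -2)); E=∅; St=∅⟩
1. ⟨T=(((q * -2) + ((λz. 0) q)) * -2); E={q↦thunk((let q = 5 in ((λv. 7) (let v = 2 in q))), ∅)}; St=∅⟩
2. ⟨T=((q * -2) + ((λz. 0) q)); E={q↦thunk((let q = 5 in ((λv. 7) (let v = 2 in q))), ∅)}; St=[mulR]⟩
3. ⟨T=(q * -2); E={q↦thunk((let q = 5 in ((λv. 7) (let v = 2 in q))), ∅)}; St=[addR :: mulR]⟩
4. ⟨T=q; E={q↦thunk((let q = 5 in ((λv. 7) (let v = 2 in q))), ∅)}; St=[mulR :: addR :: mulR]⟩
5. ⟨T=(let q = 5 in ((λv. 7) (let v = 2 in q))); E=∅; St=[mulR :: addR :: mulR]⟩
6. ⟨T=((λv. 7) (let v = 2 in q)); E={q↦thunk(5, ∅)}; St=[mulR :: addR :: mulR]⟩
7. ⟨T=(λv. 7); E={q↦thunk(5, ∅)}; St=[thunk :: mulR :: addR :: mulR]⟩
8. ⟨T=7; E={v↦thunk((let v = 2 in q), {q↦thunk(5, ∅)}), q↦thunk(5, ∅)}; St=[mulR :: addR :: mulR]⟩
9. ⟨T=-2; E={q↦thunk((let q = 5 in ((λv. 7) (let v = 2 in q))), ∅)}; St=[mulL(7) :: addR :: mulR]⟩
10. ⟨T=((λz. 0) q); E={q↦thunk((let q = 5 in ((λv. 7) (let v = 2 in q))), ∅)}; St=[addL(-14) :: mulR]⟩
11. ⟨T=(λz. 0); E={q↦thunk((let q = 5 in ((λv. 7) (let v = 2 in q))), ∅)}; St=[thunk :: addL(-14) :: mulR]⟩
12. ⟨T=0; E={z↦thunk(q, {q↦thunk((let q = 5 in ((λv. 7) (let v = 2 in q))), ∅)}), q↦thunk((let q = 5 in ((λv. 7) (let v = 2 in q))), ∅)}; St=[addL(-14) :: mulR]⟩
13. ⟨T=-2; E={q↦thunk((let q = 5 in ((λv. 7) (let v = 2 in q))), ∅)}; St=[mulL(-14)]⟩
→ final value 28

Answer: 28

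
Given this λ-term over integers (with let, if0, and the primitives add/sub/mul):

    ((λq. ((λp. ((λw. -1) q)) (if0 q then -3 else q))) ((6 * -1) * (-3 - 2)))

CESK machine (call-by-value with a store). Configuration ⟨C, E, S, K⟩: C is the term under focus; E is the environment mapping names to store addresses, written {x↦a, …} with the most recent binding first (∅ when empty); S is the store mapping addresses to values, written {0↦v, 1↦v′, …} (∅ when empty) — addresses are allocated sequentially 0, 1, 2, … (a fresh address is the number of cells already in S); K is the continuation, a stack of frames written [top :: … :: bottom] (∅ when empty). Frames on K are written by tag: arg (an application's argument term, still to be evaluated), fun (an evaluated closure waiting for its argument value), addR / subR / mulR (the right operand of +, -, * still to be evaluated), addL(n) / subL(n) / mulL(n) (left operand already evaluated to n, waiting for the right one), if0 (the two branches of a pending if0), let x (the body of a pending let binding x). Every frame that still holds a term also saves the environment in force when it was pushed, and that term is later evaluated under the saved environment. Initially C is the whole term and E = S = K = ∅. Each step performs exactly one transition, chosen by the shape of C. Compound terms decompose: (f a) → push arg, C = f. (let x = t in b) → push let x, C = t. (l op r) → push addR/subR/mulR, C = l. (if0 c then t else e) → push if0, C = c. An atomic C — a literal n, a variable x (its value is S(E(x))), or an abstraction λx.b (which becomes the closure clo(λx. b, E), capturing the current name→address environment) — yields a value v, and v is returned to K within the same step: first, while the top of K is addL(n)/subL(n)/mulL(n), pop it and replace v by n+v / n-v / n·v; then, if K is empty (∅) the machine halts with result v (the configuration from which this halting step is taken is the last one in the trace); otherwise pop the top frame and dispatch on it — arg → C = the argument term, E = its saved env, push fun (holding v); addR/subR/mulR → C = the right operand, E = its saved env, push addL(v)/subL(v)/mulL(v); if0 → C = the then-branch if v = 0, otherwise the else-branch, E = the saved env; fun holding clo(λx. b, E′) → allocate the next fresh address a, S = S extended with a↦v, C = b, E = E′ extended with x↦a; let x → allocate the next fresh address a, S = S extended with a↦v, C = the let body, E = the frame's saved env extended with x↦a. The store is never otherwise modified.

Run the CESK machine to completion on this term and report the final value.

Answer: -1

Execution trace:
t=0: <C=((λq. ((λp. ((λw. -1) q)) (if0 q then -3 else q))) ((6 * -1) * (-3 - 2))), E=∅, S=∅, K=∅>
t=1: <C=(λq. ((λp. ((λw. -1) q)) (if0 q then -3 else q))), E=∅, S=∅, K=[arg]>
t=2: <C=((6 * -1) * (-3 - 2)), E=∅, S=∅, K=[fun]>
t=3: <C=(6 * -1), E=∅, S=∅, K=[mulR :: fun]>
t=4: <C=6, E=∅, S=∅, K=[mulR :: mulR :: fun]>
t=5: <C=-1, E=∅, S=∅, K=[mulL(6) :: mulR :: fun]>
t=6: <C=(-3 - 2), E=∅, S=∅, K=[mulL(-6) :: fun]>
t=7: <C=-3, E=∅, S=∅, K=[subR :: mulL(-6) :: fun]>
t=8: <C=2, E=∅, S=∅, K=[subL(-3) :: mulL(-6) :: fun]>
t=9: <C=((λp. ((λw. -1) q)) (if0 q then -3 else q)), E={q↦0}, S={0↦30}, K=∅>
t=10: <C=(λp. ((λw. -1) q)), E={q↦0}, S={0↦30}, K=[arg]>
t=11: <C=(if0 q then -3 else q), E={q↦0}, S={0↦30}, K=[fun]>
t=12: <C=q, E={q↦0}, S={0↦30}, K=[if0 :: fun]>
t=13: <C=q, E={q↦0}, S={0↦30}, K=[fun]>
t=14: <C=((λw. -1) q), E={p↦1, q↦0}, S={0↦30, 1↦30}, K=∅>
t=15: <C=(λw. -1), E={p↦1, q↦0}, S={0↦30, 1↦30}, K=[arg]>
t=16: <C=q, E={p↦1, q↦0}, S={0↦30, 1↦30}, K=[fun]>
t=17: <C=-1, E={w↦2, p↦1, q↦0}, S={0↦30, 1↦30, 2↦30}, K=∅>
→ final value -1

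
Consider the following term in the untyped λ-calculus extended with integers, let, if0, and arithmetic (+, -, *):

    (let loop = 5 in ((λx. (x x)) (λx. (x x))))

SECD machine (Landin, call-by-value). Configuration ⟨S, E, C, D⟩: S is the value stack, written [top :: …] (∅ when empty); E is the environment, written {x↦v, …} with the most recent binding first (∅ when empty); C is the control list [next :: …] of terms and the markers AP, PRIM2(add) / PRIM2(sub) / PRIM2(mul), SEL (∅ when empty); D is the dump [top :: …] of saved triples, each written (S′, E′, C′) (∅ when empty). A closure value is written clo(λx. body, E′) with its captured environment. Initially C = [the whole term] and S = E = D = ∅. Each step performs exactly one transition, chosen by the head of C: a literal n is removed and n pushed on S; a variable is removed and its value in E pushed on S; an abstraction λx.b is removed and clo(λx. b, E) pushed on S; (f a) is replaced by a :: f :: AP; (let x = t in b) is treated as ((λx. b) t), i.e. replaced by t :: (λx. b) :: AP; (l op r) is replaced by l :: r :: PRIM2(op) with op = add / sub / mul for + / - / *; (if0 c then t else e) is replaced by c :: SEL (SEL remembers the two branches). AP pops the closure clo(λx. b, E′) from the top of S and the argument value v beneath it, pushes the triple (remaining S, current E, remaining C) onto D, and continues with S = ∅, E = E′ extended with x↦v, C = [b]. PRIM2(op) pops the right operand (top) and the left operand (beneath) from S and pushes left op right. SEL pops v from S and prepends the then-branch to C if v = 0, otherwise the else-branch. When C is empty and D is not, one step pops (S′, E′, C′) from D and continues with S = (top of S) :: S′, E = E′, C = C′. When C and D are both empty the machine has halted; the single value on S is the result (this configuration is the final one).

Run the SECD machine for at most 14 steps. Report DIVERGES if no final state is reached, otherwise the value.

[0] [S=∅ | E=∅ | C=[(let loop = 5 in ((λx. (x x)) (λx. (x x))))] | D=∅]
[1] [S=∅ | E=∅ | C=[5 :: (λloop. ((λx. (x x)) (λx. (x x)))) :: AP] | D=∅]
[2] [S=[5] | E=∅ | C=[(λloop. ((λx. (x x)) (λx. (x x)))) :: AP] | D=∅]
[3] [S=[clo(λloop. ((λx. (x x)) (λx. (x x))), ∅) :: 5] | E=∅ | C=[AP] | D=∅]
[4] [S=∅ | E={loop↦5} | C=[((λx. (x x)) (λx. (x x)))] | D=[(∅, ∅, ∅)]]
[5] [S=∅ | E={loop↦5} | C=[(λx. (x x)) :: (λx. (x x)) :: AP] | D=[(∅, ∅, ∅)]]
[6] [S=[clo(λx. (x x), {loop↦5})] | E={loop↦5} | C=[(λx. (x x)) :: AP] | D=[(∅, ∅, ∅)]]
[7] [S=[clo(λx. (x x), {loop↦5}) :: clo(λx. (x x), {loop↦5})] | E={loop↦5} | C=[AP] | D=[(∅, ∅, ∅)]]
[8] [S=∅ | E={x↦clo(λx. (x x), {loop↦5}), loop↦5} | C=[(x x)] | D=[(∅, {loop↦5}, ∅) :: (∅, ∅, ∅)]]
[9] [S=∅ | E={x↦clo(λx. (x x), {loop↦5}), loop↦5} | C=[x :: x :: AP] | D=[(∅, {loop↦5}, ∅) :: (∅, ∅, ∅)]]
[10] [S=[clo(λx. (x x), {loop↦5})] | E={x↦clo(λx. (x x), {loop↦5}), loop↦5} | C=[x :: AP] | D=[(∅, {loop↦5}, ∅) :: (∅, ∅, ∅)]]
[11] [S=[clo(λx. (x x), {loop↦5}) :: clo(λx. (x x), {loop↦5})] | E={x↦clo(λx. (x x), {loop↦5}), loop↦5} | C=[AP] | D=[(∅, {loop↦5}, ∅) :: (∅, ∅, ∅)]]
[12] [S=∅ | E={x↦clo(λx. (x x), {loop↦5}), loop↦5} | C=[(x x)] | D=[(∅, {x↦clo(λx. (x x), {loop↦5}), loop↦5}, ∅) :: (∅, {loop↦5}, ∅) :: (∅, ∅, ∅)]]
[13] [S=∅ | E={x↦clo(λx. (x x), {loop↦5}), loop↦5} | C=[x :: x :: AP] | D=[(∅, {x↦clo(λx. (x x), {loop↦5}), loop↦5}, ∅) :: (∅, {loop↦5}, ∅) :: (∅, ∅, ∅)]]
[14] [S=[clo(λx. (x x), {loop↦5})] | E={x↦clo(λx. (x x), {loop↦5}), loop↦5} | C=[x :: AP] | D=[(∅, {x↦clo(λx. (x x), {loop↦5}), loop↦5}, ∅) :: (∅, {loop↦5}, ∅) :: (∅, ∅, ∅)]]
→ 14 transitions taken and the configuration is still not final: no result within 14 steps

Answer: DIVERGES (no final state within 14 steps)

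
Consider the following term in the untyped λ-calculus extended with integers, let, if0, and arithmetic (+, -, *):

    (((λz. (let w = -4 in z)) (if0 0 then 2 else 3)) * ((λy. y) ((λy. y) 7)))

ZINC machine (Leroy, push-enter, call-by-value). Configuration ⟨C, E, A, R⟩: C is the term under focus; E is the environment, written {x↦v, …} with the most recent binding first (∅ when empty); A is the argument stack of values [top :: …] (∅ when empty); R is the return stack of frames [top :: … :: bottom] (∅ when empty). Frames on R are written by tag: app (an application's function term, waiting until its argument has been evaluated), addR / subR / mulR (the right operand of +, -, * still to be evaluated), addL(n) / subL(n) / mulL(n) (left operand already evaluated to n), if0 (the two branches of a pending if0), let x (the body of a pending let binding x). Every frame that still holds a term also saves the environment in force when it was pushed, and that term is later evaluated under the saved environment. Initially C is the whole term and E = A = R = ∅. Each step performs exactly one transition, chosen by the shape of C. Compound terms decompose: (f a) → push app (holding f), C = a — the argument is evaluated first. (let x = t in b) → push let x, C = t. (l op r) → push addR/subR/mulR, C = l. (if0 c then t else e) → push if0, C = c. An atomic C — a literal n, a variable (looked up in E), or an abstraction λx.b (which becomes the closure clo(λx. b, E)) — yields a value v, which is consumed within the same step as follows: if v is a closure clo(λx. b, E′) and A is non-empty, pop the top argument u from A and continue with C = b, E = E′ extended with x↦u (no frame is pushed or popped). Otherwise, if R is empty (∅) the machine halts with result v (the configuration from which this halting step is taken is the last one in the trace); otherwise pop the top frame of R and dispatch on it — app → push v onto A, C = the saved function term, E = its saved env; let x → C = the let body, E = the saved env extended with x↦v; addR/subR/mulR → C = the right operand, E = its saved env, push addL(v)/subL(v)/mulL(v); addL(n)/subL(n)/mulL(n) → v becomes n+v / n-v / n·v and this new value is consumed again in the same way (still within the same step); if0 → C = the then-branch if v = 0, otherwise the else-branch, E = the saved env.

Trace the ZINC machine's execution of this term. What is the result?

Answer: 14

Execution trace:
0. <C=(((λz. (let w = -4 in z)) (if0 0 then 2 else 3)) * ((λy. y) ((λy. y) 7))), E=∅, A=∅, R=∅>
1. <C=((λz. (let w = -4 in z)) (if0 0 then 2 else 3)), E=∅, A=∅, R=[mulR]>
2. <C=(if0 0 then 2 else 3), E=∅, A=∅, R=[app :: mulR]>
3. <C=0, E=∅, A=∅, R=[if0 :: app :: mulR]>
4. <C=2, E=∅, A=∅, R=[app :: mulR]>
5. <C=(λz. (let w = -4 in z)), E=∅, A=[2], R=[mulR]>
6. <C=(let w = -4 in z), E={z↦2}, A=∅, R=[mulR]>
7. <C=-4, E={z↦2}, A=∅, R=[let w :: mulR]>
8. <C=z, E={w↦-4, z↦2}, A=∅, R=[mulR]>
9. <C=((λy. y) ((λy. y) 7)), E=∅, A=∅, R=[mulL(2)]>
10. <C=((λy. y) 7), E=∅, A=∅, R=[app :: mulL(2)]>
11. <C=7, E=∅, A=∅, R=[app :: app :: mulL(2)]>
12. <C=(λy. y), E=∅, A=[7], R=[app :: mulL(2)]>
13. <C=y, E={y↦7}, A=∅, R=[app :: mulL(2)]>
14. <C=(λy. y), E=∅, A=[7], R=[mulL(2)]>
15. <C=y, E={y↦7}, A=∅, R=[mulL(2)]>
→ final value 14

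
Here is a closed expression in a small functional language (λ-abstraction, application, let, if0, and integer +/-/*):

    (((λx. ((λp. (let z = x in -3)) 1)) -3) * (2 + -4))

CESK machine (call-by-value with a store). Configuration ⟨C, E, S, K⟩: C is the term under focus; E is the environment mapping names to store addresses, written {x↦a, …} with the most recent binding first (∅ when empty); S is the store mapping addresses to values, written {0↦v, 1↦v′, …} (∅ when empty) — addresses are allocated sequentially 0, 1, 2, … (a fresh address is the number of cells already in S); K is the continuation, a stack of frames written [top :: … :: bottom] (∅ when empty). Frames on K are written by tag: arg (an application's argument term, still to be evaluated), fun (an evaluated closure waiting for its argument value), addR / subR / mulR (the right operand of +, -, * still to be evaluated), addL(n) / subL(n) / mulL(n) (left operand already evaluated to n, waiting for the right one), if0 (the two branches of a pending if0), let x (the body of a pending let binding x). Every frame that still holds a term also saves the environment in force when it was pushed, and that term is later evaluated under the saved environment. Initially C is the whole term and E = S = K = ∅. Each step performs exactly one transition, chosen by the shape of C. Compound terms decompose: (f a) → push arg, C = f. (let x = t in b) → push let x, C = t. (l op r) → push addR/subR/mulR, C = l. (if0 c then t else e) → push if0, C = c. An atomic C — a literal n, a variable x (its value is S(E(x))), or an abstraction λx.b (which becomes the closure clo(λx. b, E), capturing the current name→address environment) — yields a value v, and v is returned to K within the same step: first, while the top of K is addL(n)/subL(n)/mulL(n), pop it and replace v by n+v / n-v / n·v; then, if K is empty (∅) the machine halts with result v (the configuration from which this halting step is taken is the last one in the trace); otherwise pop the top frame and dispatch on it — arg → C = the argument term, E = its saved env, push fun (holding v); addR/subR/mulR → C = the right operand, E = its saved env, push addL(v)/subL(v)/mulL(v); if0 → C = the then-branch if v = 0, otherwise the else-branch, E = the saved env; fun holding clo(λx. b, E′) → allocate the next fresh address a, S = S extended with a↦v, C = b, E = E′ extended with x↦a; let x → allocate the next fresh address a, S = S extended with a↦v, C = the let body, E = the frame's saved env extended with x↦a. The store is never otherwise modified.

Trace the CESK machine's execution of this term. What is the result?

Answer: 6

Machine steps:
0. <C=(((λx. ((λp. (let z = x in -3)) 1)) -3) * (2 + -4)), E=∅, S=∅, K=∅>
1. <C=((λx. ((λp. (let z = x in -3)) 1)) -3), E=∅, S=∅, K=[mulR]>
2. <C=(λx. ((λp. (let z = x in -3)) 1)), E=∅, S=∅, K=[arg :: mulR]>
3. <C=-3, E=∅, S=∅, K=[fun :: mulR]>
4. <C=((λp. (let z = x in -3)) 1), E={x↦0}, S={0↦-3}, K=[mulR]>
5. <C=(λp. (let z = x in -3)), E={x↦0}, S={0↦-3}, K=[arg :: mulR]>
6. <C=1, E={x↦0}, S={0↦-3}, K=[fun :: mulR]>
7. <C=(let z = x in -3), E={p↦1, x↦0}, S={0↦-3, 1↦1}, K=[mulR]>
8. <C=x, E={p↦1, x↦0}, S={0↦-3, 1↦1}, K=[let z :: mulR]>
9. <C=-3, E={z↦2, p↦1, x↦0}, S={0↦-3, 1↦1, 2↦-3}, K=[mulR]>
10. <C=(2 + -4), E=∅, S={0↦-3, 1↦1, 2↦-3}, K=[mulL(-3)]>
11. <C=2, E=∅, S={0↦-3, 1↦1, 2↦-3}, K=[addR :: mulL(-3)]>
12. <C=-4, E=∅, S={0↦-3, 1↦1, 2↦-3}, K=[addL(2) :: mulL(-3)]>
→ final value 6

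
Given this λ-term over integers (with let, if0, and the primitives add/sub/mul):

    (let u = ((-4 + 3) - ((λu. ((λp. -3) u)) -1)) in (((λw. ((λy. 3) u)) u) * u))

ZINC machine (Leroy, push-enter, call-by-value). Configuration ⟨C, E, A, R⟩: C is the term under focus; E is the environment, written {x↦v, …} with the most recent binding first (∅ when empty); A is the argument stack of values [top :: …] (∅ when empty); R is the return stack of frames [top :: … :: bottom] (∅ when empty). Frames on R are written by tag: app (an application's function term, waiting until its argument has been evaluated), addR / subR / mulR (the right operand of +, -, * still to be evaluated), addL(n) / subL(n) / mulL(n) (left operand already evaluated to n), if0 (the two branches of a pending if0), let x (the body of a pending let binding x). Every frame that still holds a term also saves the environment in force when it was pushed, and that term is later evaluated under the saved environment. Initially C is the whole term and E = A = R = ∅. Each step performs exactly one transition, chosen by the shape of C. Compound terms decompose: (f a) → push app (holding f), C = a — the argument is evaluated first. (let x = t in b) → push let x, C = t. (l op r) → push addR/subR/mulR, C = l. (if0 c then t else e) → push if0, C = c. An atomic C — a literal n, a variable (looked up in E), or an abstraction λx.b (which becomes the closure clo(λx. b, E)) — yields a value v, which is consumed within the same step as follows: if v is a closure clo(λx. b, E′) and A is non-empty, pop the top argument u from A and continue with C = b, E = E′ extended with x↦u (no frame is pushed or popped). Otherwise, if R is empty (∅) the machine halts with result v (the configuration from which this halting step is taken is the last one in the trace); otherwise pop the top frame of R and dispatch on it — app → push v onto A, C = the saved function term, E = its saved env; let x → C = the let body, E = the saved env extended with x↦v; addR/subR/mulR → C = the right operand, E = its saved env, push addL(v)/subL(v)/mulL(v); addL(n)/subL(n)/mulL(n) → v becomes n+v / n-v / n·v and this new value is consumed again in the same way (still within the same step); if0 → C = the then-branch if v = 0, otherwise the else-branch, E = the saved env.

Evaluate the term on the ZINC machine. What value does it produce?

0. <C=(let u = ((-4 + 3) - ((λu. ((λp. -3) u)) -1)) in (((λw. ((λy. 3) u)) u) * u)), E=∅, A=∅, R=∅>
1. <C=((-4 + 3) - ((λu. ((λp. -3) u)) -1)), E=∅, A=∅, R=[let u]>
2. <C=(-4 + 3), E=∅, A=∅, R=[subR :: let u]>
3. <C=-4, E=∅, A=∅, R=[addR :: subR :: let u]>
4. <C=3, E=∅, A=∅, R=[addL(-4) :: subR :: let u]>
5. <C=((λu. ((λp. -3) u)) -1), E=∅, A=∅, R=[subL(-1) :: let u]>
6. <C=-1, E=∅, A=∅, R=[app :: subL(-1) :: let u]>
7. <C=(λu. ((λp. -3) u)), E=∅, A=[-1], R=[subL(-1) :: let u]>
8. <C=((λp. -3) u), E={u↦-1}, A=∅, R=[subL(-1) :: let u]>
9. <C=u, E={u↦-1}, A=∅, R=[app :: subL(-1) :: let u]>
10. <C=(λp. -3), E={u↦-1}, A=[-1], R=[subL(-1) :: let u]>
11. <C=-3, E={p↦-1, u↦-1}, A=∅, R=[subL(-1) :: let u]>
12. <C=(((λw. ((λy. 3) u)) u) * u), E={u↦2}, A=∅, R=∅>
13. <C=((λw. ((λy. 3) u)) u), E={u↦2}, A=∅, R=[mulR]>
14. <C=u, E={u↦2}, A=∅, R=[app :: mulR]>
15. <C=(λw. ((λy. 3) u)), E={u↦2}, A=[2], R=[mulR]>
16. <C=((λy. 3) u), E={w↦2, u↦2}, A=∅, R=[mulR]>
17. <C=u, E={w↦2, u↦2}, A=∅, R=[app :: mulR]>
18. <C=(λy. 3), E={w↦2, u↦2}, A=[2], R=[mulR]>
19. <C=3, E={y↦2, w↦2, u↦2}, A=∅, R=[mulR]>
20. <C=u, E={u↦2}, A=∅, R=[mulL(3)]>
→ final value 6

Answer: 6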